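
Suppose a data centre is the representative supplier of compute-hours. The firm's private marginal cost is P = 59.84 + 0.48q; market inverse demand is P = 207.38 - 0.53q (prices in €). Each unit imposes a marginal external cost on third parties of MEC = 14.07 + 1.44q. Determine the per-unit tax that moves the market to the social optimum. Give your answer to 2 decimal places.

tax = €92.52 per unit

Social marginal cost = private MC + MEC = 73.91 + 1.92q.
Set SMC = demand: 73.91 + 1.92q = 207.38 - 0.53q → q* = 54.4776.
The Pigouvian tax equals MEC at q*: 14.07 + 1.44×54.4776 = 92.5177.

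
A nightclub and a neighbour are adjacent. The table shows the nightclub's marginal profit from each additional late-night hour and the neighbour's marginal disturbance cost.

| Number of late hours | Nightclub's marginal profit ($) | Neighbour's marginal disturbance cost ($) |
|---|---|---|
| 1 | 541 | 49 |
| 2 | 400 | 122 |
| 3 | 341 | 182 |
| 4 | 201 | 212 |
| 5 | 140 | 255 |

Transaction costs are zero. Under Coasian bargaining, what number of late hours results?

Bargaining reaches the level where marginal profit last exceeds marginal disturbance cost.
That holds through level 3 (341 ≥ 182) but not at 4 (201 < 212).

3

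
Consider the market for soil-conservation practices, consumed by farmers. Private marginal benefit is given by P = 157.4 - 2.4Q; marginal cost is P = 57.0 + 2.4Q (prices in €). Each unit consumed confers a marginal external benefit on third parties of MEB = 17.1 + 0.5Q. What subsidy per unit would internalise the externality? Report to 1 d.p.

subsidy = €30.8 per unit

Social marginal benefit = demand + MEB = 174.5 - 1.9Q.
Set SMB = MC: 174.5 - 1.9Q = 57.0 + 2.4Q → Q* = 27.3256.
The Pigouvian subsidy equals MEB at Q*: 17.1 + 0.5×27.3256 = 30.7628.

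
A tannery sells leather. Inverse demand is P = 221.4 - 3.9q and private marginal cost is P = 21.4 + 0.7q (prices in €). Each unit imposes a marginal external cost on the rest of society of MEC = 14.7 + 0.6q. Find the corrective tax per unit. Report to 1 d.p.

tax = €36.1 per unit

Social marginal cost = private MC + MEC = 36.1 + 1.3q.
Set SMC = demand: 36.1 + 1.3q = 221.4 - 3.9q → q* = 35.6346.
The Pigouvian tax equals MEC at q*: 14.7 + 0.6×35.6346 = 36.0808.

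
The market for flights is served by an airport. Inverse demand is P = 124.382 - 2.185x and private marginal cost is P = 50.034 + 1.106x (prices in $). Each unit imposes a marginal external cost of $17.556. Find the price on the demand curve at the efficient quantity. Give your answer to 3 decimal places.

Social marginal cost = private MC + MEC = 67.590 + 1.106x.
Set SMC = demand: 67.590 + 1.106x = 124.382 - 2.185x → x* = 17.2568.
Consumer price on the demand curve at x*: 124.382 − 2.185×17.2568 = 86.6759.

P = $86.676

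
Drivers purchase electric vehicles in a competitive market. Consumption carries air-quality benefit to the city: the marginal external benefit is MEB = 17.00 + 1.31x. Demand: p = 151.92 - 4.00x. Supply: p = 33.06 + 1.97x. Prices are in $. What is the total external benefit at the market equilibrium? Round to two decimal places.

Market equilibrium (private): 33.06 + 1.97x = 151.92 - 4.00x → x_m = 19.9095.
Total external benefit = ∫₀^{x_m} (17.00 + 1.31x) dx = 17.00×19.9095 + ½×1.31×19.9095² = 598.0958.

$598.10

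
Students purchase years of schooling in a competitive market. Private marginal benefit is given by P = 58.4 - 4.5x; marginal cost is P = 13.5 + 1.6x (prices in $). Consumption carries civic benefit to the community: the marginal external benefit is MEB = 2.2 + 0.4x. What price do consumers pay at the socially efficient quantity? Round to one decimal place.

Social marginal benefit = demand + MEB = 60.6 - 4.1x.
Set SMB = MC: 60.6 - 4.1x = 13.5 + 1.6x → x* = 8.2632.
Consumer price on the demand curve at x*: 58.4 − 4.5×8.2632 = 21.2156.

P = $21.2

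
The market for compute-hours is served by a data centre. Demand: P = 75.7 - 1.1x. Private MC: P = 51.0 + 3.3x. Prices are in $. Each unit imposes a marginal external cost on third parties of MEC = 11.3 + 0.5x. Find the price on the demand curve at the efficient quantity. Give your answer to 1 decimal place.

P = $72.7

Social marginal cost = private MC + MEC = 62.3 + 3.8x.
Set SMC = demand: 62.3 + 3.8x = 75.7 - 1.1x → x* = 2.7347.
Consumer price on the demand curve at x*: 75.7 − 1.1×2.7347 = 72.6918.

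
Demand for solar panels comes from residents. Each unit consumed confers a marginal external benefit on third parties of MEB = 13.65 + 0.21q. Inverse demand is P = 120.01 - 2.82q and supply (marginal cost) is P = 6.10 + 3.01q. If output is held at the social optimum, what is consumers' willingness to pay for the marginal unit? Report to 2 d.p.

P = 56.00

Social marginal benefit = demand + MEB = 133.66 - 2.61q.
Set SMB = MC: 133.66 - 2.61q = 6.10 + 3.01q → q* = 22.6975.
Consumer price on the demand curve at q*: 120.01 − 2.82×22.6975 = 56.0031.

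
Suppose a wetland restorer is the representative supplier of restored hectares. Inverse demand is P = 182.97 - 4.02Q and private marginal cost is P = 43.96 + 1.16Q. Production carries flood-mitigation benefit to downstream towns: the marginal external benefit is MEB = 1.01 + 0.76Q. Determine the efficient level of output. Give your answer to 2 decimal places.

Social marginal cost = private MC − MEB = 42.95 + 0.40Q.
Set SMC = demand: 42.95 + 0.40Q = 182.97 - 4.02Q → Q* = 31.6787.

Q* = 31.68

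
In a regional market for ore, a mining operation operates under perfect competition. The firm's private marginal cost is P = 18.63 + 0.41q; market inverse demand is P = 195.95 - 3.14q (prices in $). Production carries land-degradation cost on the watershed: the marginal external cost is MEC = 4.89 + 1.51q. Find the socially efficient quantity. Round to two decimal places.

q* = 34.08

Social marginal cost = private MC + MEC = 23.52 + 1.92q.
Set SMC = demand: 23.52 + 1.92q = 195.95 - 3.14q → q* = 34.0771.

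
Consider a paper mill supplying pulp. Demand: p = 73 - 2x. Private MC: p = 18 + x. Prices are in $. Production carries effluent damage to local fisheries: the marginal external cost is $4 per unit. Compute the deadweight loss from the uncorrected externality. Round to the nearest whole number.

DWL = $3

Market equilibrium (private): 18 + x = 73 - 2x → x_m = 18.3333.
Social marginal cost = private MC + MEC = 22 + x.
Set SMC = demand: 22 + x = 73 - 2x → x* = 17.0000.
Between x* and x_m the wedge SMC − demand runs linearly from 0 to MEC(x_m), so the loss is a triangle.
DWL = ½ × 1.3333 × 4.0000 = 2.6666.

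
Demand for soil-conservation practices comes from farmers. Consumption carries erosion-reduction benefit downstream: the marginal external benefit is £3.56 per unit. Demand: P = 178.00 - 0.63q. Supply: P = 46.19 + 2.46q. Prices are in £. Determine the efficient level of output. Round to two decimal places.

q* = 43.81

Social marginal benefit = demand + MEB = 181.56 - 0.63q.
Set SMB = MC: 181.56 - 0.63q = 46.19 + 2.46q → q* = 43.8091.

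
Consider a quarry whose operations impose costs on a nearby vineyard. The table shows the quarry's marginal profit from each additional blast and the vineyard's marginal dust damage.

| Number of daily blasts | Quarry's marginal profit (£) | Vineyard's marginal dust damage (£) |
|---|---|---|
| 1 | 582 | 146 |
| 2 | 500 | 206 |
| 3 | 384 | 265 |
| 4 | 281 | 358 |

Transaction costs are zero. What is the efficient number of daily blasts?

3

Bargaining reaches the level where marginal profit last exceeds marginal dust damage.
That holds through level 3 (384 ≥ 265) but not at 4 (281 < 358).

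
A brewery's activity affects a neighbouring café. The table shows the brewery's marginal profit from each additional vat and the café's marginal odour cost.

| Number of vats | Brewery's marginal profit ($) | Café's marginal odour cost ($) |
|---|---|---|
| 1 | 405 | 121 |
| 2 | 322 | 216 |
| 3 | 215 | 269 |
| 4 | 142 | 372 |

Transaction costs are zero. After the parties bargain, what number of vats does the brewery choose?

Bargaining reaches the level where marginal profit last exceeds marginal odour cost.
That holds through level 2 (322 ≥ 216) but not at 3 (215 < 269).

2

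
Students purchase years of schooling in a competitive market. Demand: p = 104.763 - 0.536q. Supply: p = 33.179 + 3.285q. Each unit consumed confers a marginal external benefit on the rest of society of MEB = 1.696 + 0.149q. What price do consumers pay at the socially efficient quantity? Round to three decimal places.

P = 94.066

Social marginal benefit = demand + MEB = 106.459 - 0.387q.
Set SMB = MC: 106.459 - 0.387q = 33.179 + 3.285q → q* = 19.9564.
Consumer price on the demand curve at q*: 104.763 − 0.536×19.9564 = 94.0664.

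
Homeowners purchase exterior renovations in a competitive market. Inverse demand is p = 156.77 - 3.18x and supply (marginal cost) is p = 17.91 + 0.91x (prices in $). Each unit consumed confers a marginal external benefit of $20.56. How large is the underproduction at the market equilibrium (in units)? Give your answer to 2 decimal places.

5.03 units

Market equilibrium (private): 17.91 + 0.91x = 156.77 - 3.18x → x_m = 33.9511.
Social marginal benefit = demand + MEB = 177.33 - 3.18x.
Set SMB = MC: 177.33 - 3.18x = 17.91 + 0.91x → x* = 38.9780.
Gap = |33.9511 − 38.9780| = 5.0269.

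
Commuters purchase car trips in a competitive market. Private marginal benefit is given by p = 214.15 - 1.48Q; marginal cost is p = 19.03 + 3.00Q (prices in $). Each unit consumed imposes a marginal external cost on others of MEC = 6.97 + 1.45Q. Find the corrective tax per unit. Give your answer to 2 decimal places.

Social marginal benefit = demand − MEC = 207.18 - 2.93Q.
Set SMB = MC: 207.18 - 2.93Q = 19.03 + 3.00Q → Q* = 31.7285.
The Pigouvian tax equals MEC at Q*: 6.97 + 1.45×31.7285 = 52.9763.

tax = $52.98 per unit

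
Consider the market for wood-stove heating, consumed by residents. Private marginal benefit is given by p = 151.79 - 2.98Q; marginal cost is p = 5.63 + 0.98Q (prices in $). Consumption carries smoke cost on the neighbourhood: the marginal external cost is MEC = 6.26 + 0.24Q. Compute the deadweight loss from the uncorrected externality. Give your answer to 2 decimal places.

DWL = $27.21

Market equilibrium (private): 5.63 + 0.98Q = 151.79 - 2.98Q → Q_m = 36.9091.
Social marginal benefit = demand − MEC = 145.53 - 3.22Q.
Set SMB = MC: 145.53 - 3.22Q = 5.63 + 0.98Q → Q* = 33.3095.
Height of the DWL triangle at Q_m is MC(Q_m) − SMB(Q_m) = MEC(Q_m) = 15.1182.
DWL = ½ × 3.5996 × 15.1182 = 27.2097.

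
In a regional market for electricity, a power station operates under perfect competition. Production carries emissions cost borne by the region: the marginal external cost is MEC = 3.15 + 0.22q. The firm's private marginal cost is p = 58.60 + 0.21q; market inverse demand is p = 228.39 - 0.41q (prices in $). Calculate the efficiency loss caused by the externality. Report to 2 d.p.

Market equilibrium (private): 58.60 + 0.21q = 228.39 - 0.41q → q_m = 273.8548.
Social marginal cost = private MC + MEC = 61.75 + 0.43q.
Set SMC = demand: 61.75 + 0.43q = 228.39 - 0.41q → q* = 198.3810.
Between q* and q_m the wedge SMC − demand runs linearly from 0 to MEC(q_m), so the loss is a triangle.
DWL = ½ × 75.4738 × 63.3981 = 2392.4478.

DWL = $2392.45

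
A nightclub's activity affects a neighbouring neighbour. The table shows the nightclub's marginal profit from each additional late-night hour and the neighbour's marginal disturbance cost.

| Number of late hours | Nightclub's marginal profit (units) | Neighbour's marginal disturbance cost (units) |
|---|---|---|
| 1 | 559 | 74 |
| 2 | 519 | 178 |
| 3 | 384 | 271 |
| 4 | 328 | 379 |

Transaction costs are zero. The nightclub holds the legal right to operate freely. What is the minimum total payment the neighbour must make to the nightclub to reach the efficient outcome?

328

Left alone the nightclub would choose level 4 (marginal profit stays positive).
Efficient level: k* = 3 (marginal profit ≥ marginal disturbance cost through 3).
The neighbour must at least cover the nightclub's forgone profit from cutting 4→3: 328 = 328.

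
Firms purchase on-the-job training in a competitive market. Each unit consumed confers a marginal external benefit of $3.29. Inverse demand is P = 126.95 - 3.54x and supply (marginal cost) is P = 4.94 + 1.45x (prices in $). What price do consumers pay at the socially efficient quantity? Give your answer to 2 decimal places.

Social marginal benefit = demand + MEB = 130.24 - 3.54x.
Set SMB = MC: 130.24 - 3.54x = 4.94 + 1.45x → x* = 25.1102.
Consumer price on the demand curve at x*: 126.95 − 3.54×25.1102 = 38.0599.

P = $38.06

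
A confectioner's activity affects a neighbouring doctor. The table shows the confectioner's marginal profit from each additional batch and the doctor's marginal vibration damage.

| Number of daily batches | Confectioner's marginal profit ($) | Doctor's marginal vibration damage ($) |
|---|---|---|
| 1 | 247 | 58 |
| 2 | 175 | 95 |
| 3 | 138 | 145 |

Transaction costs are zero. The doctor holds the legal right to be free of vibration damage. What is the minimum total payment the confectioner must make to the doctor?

Efficient level: marginal profit ≥ marginal vibration damage through level 2, so k* = 2.
With the doctor holding the right, the confectioner must at least compensate total damage at k*: 58 + 95 = 153.

$153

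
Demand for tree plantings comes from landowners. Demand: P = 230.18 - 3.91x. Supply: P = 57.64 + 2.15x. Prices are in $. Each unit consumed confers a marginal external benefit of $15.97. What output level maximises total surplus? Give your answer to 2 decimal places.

x* = 31.11

Social marginal benefit = demand + MEB = 246.15 - 3.91x.
Set SMB = MC: 246.15 - 3.91x = 57.64 + 2.15x → x* = 31.1073.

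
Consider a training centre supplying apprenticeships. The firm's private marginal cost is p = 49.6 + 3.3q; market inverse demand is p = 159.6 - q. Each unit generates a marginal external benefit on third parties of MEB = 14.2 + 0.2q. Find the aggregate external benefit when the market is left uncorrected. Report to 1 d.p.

428.7

Market equilibrium (private): 49.6 + 3.3q = 159.6 - q → q_m = 25.5814.
Total external benefit = ∫₀^{q_m} (14.2 + 0.2q) dq = 14.2×25.5814 + ½×0.2×25.5814² = 428.6967.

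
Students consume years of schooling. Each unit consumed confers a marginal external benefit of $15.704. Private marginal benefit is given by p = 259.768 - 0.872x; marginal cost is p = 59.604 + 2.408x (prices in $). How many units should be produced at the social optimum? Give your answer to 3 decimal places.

Social marginal benefit = demand + MEB = 275.472 - 0.872x.
Set SMB = MC: 275.472 - 0.872x = 59.604 + 2.408x → x* = 65.8134.

x* = 65.813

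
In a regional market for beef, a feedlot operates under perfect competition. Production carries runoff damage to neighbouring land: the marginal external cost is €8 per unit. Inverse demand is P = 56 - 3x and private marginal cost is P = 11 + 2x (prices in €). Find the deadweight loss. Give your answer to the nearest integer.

Market equilibrium (private): 11 + 2x = 56 - 3x → x_m = 9.0000.
Social marginal cost = private MC + MEC = 19 + 2x.
Set SMC = demand: 19 + 2x = 56 - 3x → x* = 7.4000.
Height of the DWL triangle at x_m is SMC(x_m) − demand(x_m) = MEC(x_m) = 8.0000.
DWL = ½ × 1.6000 × 8.0000 = 6.4000.

DWL = €6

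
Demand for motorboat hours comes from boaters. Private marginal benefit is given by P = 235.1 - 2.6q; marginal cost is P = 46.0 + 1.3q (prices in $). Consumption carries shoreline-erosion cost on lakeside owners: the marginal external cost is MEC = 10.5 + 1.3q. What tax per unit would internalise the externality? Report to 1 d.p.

tax = $55.2 per unit

Social marginal benefit = demand − MEC = 224.6 - 3.9q.
Set SMB = MC: 224.6 - 3.9q = 46.0 + 1.3q → q* = 34.3462.
The Pigouvian tax equals MEC at q*: 10.5 + 1.3×34.3462 = 55.1501.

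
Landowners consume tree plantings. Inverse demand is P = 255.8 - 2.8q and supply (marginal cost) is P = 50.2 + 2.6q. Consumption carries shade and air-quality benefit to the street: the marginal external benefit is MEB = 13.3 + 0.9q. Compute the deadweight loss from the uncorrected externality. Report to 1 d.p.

Market equilibrium (private): 50.2 + 2.6q = 255.8 - 2.8q → q_m = 38.0741.
Social marginal benefit = demand + MEB = 269.1 - 1.9q.
Set SMB = MC: 269.1 - 1.9q = 50.2 + 2.6q → q* = 48.6444.
The loss is the area between SMB and MC from q* to q_m; with linear curves that's a triangle of height MEB(q_m).
DWL = ½ × 10.5703 × 47.5667 = 251.3971.

DWL = 251.4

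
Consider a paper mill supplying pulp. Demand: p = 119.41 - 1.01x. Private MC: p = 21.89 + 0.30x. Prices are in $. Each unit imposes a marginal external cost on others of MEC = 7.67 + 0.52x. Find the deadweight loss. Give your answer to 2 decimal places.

DWL = $587.74

Market equilibrium (private): 21.89 + 0.30x = 119.41 - 1.01x → x_m = 74.4427.
Social marginal cost = private MC + MEC = 29.56 + 0.82x.
Set SMC = demand: 29.56 + 0.82x = 119.41 - 1.01x → x* = 49.0984.
The loss is the area between SMC and demand from x* to x_m; with linear curves that's a triangle of height MEC(x_m).
DWL = ½ × 25.3443 × 46.3802 = 587.7369.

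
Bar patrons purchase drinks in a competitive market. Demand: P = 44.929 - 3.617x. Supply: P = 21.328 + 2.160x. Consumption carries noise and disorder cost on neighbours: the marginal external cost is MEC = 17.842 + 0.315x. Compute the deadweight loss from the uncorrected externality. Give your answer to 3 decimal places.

DWL = 30.032

Market equilibrium (private): 21.328 + 2.160x = 44.929 - 3.617x → x_m = 4.0853.
Social marginal benefit = demand − MEC = 27.087 - 3.932x.
Set SMB = MC: 27.087 - 3.932x = 21.328 + 2.160x → x* = 0.9453.
The loss is the area between SMB and MC from x* to x_m; with linear curves that's a triangle of height MEC(x_m).
DWL = ½ × 3.1400 × 19.1289 = 30.0324.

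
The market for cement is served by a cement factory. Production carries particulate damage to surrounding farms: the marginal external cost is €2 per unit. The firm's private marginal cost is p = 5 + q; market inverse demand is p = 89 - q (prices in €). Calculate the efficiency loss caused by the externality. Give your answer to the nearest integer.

Market equilibrium (private): 5 + q = 89 - q → q_m = 42.0000.
Social marginal cost = private MC + MEC = 7 + q.
Set SMC = demand: 7 + q = 89 - q → q* = 41.0000.
The loss is the area between SMC and demand from q* to q_m; with linear curves that's a triangle of height MEC(q_m).
DWL = ½ × 1.0000 × 2.0000 = 1.0000.

DWL = €1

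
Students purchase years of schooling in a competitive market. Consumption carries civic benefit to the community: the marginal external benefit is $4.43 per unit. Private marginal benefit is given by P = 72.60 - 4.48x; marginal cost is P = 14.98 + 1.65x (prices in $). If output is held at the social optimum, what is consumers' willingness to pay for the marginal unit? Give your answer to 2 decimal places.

Social marginal benefit = demand + MEB = 77.03 - 4.48x.
Set SMB = MC: 77.03 - 4.48x = 14.98 + 1.65x → x* = 10.1223.
Consumer price on the demand curve at x*: 72.60 − 4.48×10.1223 = 27.2521.

P = $27.25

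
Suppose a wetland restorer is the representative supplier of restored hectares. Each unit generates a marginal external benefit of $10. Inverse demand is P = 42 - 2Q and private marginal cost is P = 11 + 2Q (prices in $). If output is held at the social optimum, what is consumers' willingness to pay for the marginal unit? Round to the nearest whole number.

P = $22

Social marginal cost = private MC − MEB = 1 + 2Q.
Set SMC = demand: 1 + 2Q = 42 - 2Q → Q* = 10.2500.
Consumer price on the demand curve at Q*: 42 − 2×10.2500 = 21.5000.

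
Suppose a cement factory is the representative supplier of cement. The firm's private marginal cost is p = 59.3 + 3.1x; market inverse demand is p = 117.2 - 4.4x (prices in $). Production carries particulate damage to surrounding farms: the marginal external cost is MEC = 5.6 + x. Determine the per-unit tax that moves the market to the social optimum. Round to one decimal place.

tax = $11.8 per unit

Social marginal cost = private MC + MEC = 64.9 + 4.1x.
Set SMC = demand: 64.9 + 4.1x = 117.2 - 4.4x → x* = 6.1529.
The Pigouvian tax equals MEC at x*: 5.6 + 1.0×6.1529 = 11.7529.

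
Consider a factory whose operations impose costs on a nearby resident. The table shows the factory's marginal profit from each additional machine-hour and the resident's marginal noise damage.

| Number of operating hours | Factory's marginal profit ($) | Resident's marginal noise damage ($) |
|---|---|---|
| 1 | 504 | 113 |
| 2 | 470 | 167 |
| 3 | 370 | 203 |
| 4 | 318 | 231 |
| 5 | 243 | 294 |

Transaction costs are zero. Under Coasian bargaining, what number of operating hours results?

4

Bargaining reaches the level where marginal profit last exceeds marginal noise damage.
That holds through level 4 (318 ≥ 231) but not at 5 (243 < 294).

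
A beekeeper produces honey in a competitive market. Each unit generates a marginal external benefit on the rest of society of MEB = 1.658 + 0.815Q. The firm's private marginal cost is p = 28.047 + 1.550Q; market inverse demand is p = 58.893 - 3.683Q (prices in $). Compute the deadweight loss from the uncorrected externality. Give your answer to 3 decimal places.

Market equilibrium (private): 28.047 + 1.550Q = 58.893 - 3.683Q → Q_m = 5.8945.
Social marginal cost = private MC − MEB = 26.389 + 0.735Q.
Set SMC = demand: 26.389 + 0.735Q = 58.893 - 3.683Q → Q* = 7.3572.
Between Q* and Q_m the wedge demand − SMC runs linearly from 0 to MEB(Q_m), so the loss is a triangle.
DWL = ½ × 1.4627 × 6.4620 = 4.7260.

DWL = $4.726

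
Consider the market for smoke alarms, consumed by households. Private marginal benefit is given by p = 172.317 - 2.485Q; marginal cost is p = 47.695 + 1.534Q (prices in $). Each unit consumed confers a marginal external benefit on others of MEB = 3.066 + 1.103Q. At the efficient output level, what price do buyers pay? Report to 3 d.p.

P = $63.502

Social marginal benefit = demand + MEB = 175.383 - 1.382Q.
Set SMB = MC: 175.383 - 1.382Q = 47.695 + 1.534Q → Q* = 43.7888.
Consumer price on the demand curve at Q*: 172.317 − 2.485×43.7888 = 63.5018.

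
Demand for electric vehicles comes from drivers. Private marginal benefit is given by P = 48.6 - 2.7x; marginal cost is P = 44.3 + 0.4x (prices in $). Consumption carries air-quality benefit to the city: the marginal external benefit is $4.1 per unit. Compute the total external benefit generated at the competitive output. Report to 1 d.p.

$5.7

Market equilibrium (private): 44.3 + 0.4x = 48.6 - 2.7x → x_m = 1.3871.
Total external benefit = MEB × x_m = 4.1 × 1.3871 = 5.6871.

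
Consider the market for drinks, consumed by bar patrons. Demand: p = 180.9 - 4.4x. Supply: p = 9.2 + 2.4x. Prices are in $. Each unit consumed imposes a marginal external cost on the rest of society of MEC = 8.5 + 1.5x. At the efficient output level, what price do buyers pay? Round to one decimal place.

P = $94.4

Social marginal benefit = demand − MEC = 172.4 - 5.9x.
Set SMB = MC: 172.4 - 5.9x = 9.2 + 2.4x → x* = 19.6627.
Consumer price on the demand curve at x*: 180.9 − 4.4×19.6627 = 94.3841.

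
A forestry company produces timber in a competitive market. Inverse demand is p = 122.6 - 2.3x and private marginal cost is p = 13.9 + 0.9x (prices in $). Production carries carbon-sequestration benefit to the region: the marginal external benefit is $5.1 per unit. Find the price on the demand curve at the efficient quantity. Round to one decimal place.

Social marginal cost = private MC − MEB = 8.8 + 0.9x.
Set SMC = demand: 8.8 + 0.9x = 122.6 - 2.3x → x* = 35.5625.
Consumer price on the demand curve at x*: 122.6 − 2.3×35.5625 = 40.8063.

P = $40.8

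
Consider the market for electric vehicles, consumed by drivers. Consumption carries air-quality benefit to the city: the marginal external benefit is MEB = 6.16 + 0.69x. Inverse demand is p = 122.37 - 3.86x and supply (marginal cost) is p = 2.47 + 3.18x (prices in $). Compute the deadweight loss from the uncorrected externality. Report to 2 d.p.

Market equilibrium (private): 2.47 + 3.18x = 122.37 - 3.86x → x_m = 17.0313.
Social marginal benefit = demand + MEB = 128.53 - 3.17x.
Set SMB = MC: 128.53 - 3.17x = 2.47 + 3.18x → x* = 19.8520.
Height of the DWL triangle at x_m is SMB(x_m) − MC(x_m) = MEB(x_m) = 17.9116.
DWL = ½ × 2.8207 × 17.9116 = 25.2616.

DWL = $25.26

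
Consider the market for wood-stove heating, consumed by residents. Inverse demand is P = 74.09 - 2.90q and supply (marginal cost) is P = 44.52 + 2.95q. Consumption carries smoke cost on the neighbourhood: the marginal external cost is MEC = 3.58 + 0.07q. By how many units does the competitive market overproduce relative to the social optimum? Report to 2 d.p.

0.66 units

Market equilibrium (private): 44.52 + 2.95q = 74.09 - 2.90q → q_m = 5.0547.
Social marginal benefit = demand − MEC = 70.51 - 2.97q.
Set SMB = MC: 70.51 - 2.97q = 44.52 + 2.95q → q* = 4.3902.
Gap = |5.0547 − 4.3902| = 0.6645.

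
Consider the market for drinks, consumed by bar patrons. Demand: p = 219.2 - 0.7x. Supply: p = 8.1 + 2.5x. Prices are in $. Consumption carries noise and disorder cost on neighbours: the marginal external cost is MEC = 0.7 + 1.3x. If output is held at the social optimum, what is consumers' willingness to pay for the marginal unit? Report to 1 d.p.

P = $186.5

Social marginal benefit = demand − MEC = 218.5 - 2.0x.
Set SMB = MC: 218.5 - 2.0x = 8.1 + 2.5x → x* = 46.7556.
Consumer price on the demand curve at x*: 219.2 − 0.7×46.7556 = 186.4711.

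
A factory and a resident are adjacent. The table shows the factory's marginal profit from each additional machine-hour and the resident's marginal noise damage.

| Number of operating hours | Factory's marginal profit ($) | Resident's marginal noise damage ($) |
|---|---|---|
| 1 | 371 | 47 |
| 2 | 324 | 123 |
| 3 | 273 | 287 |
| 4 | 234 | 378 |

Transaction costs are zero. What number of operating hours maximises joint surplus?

2

Bargaining reaches the level where marginal profit last exceeds marginal noise damage.
That holds through level 2 (324 ≥ 123) but not at 3 (273 < 287).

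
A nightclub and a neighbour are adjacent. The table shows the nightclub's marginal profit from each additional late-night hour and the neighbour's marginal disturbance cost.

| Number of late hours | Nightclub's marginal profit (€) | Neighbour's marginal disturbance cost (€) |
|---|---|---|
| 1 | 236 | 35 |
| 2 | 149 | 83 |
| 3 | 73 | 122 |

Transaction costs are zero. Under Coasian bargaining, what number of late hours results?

Bargaining reaches the level where marginal profit last exceeds marginal disturbance cost.
That holds through level 2 (149 ≥ 83) but not at 3 (73 < 122).

2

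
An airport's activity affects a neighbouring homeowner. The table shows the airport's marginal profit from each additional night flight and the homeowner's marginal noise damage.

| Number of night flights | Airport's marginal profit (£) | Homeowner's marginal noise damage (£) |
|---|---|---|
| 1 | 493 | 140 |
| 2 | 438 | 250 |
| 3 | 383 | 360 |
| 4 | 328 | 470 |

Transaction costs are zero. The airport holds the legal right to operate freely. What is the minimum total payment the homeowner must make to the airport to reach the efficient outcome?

Left alone the airport would choose level 4 (marginal profit stays positive).
Efficient level: k* = 3 (marginal profit ≥ marginal noise damage through 3).
The homeowner must at least cover the airport's forgone profit from cutting 4→3: 328 = 328.

£328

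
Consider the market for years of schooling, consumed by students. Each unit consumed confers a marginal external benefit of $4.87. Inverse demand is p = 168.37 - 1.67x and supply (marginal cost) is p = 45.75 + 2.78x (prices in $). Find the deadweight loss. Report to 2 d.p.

Market equilibrium (private): 45.75 + 2.78x = 168.37 - 1.67x → x_m = 27.5551.
Social marginal benefit = demand + MEB = 173.24 - 1.67x.
Set SMB = MC: 173.24 - 1.67x = 45.75 + 2.78x → x* = 28.6494.
The loss is the area between SMB and MC from x* to x_m; with linear curves that's a triangle of height MEB(x_m).
DWL = ½ × 1.0943 × 4.8700 = 2.6646.

DWL = $2.66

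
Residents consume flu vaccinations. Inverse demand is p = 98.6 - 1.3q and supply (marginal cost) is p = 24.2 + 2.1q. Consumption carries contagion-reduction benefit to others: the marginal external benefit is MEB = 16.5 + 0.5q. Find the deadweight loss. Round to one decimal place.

DWL = 129.8

Market equilibrium (private): 24.2 + 2.1q = 98.6 - 1.3q → q_m = 21.8824.
Social marginal benefit = demand + MEB = 115.1 - 0.8q.
Set SMB = MC: 115.1 - 0.8q = 24.2 + 2.1q → q* = 31.3448.
Height of the DWL triangle at q_m is SMB(q_m) − MC(q_m) = MEB(q_m) = 27.4412.
DWL = ½ × 9.4624 × 27.4412 = 129.8298.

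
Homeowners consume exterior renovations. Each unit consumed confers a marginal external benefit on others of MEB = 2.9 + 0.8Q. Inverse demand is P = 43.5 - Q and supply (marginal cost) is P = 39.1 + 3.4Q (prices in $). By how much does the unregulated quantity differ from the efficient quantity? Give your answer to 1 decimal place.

Market equilibrium (private): 39.1 + 3.4Q = 43.5 - Q → Q_m = 1.0000.
Social marginal benefit = demand + MEB = 46.4 - 0.2Q.
Set SMB = MC: 46.4 - 0.2Q = 39.1 + 3.4Q → Q* = 2.0278.
Gap = |1.0000 − 2.0278| = 1.0278.

1.0 units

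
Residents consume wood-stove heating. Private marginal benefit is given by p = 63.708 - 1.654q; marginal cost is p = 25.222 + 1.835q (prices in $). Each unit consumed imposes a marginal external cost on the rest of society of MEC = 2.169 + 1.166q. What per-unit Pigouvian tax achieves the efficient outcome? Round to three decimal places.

Social marginal benefit = demand − MEC = 61.539 - 2.820q.
Set SMB = MC: 61.539 - 2.820q = 25.222 + 1.835q → q* = 7.8017.
The Pigouvian tax equals MEC at q*: 2.169 + 1.166×7.8017 = 11.2658.

tax = $11.266 per unit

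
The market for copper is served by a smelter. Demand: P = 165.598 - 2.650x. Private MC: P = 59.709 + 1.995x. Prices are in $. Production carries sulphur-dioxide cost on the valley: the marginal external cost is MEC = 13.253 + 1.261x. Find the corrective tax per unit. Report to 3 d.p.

tax = $33.032 per unit

Social marginal cost = private MC + MEC = 72.962 + 3.256x.
Set SMC = demand: 72.962 + 3.256x = 165.598 - 2.650x → x* = 15.6851.
The Pigouvian tax equals MEC at x*: 13.253 + 1.261×15.6851 = 33.0319.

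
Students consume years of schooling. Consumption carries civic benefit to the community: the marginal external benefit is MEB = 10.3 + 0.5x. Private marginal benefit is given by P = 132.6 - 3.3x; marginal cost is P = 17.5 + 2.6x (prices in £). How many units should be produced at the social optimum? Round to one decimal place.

x* = 23.2

Social marginal benefit = demand + MEB = 142.9 - 2.8x.
Set SMB = MC: 142.9 - 2.8x = 17.5 + 2.6x → x* = 23.2222.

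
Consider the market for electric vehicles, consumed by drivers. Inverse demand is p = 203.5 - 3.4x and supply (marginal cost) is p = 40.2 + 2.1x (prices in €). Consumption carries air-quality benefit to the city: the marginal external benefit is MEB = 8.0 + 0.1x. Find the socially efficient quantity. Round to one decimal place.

x* = 31.7

Social marginal benefit = demand + MEB = 211.5 - 3.3x.
Set SMB = MC: 211.5 - 3.3x = 40.2 + 2.1x → x* = 31.7222.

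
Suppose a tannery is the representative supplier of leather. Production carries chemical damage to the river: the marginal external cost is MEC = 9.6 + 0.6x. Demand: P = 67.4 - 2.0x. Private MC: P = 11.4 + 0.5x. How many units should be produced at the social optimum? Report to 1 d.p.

x* = 15.0

Social marginal cost = private MC + MEC = 21.0 + 1.1x.
Set SMC = demand: 21.0 + 1.1x = 67.4 - 2.0x → x* = 14.9677.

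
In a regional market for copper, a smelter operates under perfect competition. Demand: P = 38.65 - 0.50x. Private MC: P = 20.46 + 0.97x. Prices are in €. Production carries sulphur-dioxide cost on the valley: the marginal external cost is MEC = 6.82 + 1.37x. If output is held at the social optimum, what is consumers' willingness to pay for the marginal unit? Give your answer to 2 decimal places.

Social marginal cost = private MC + MEC = 27.28 + 2.34x.
Set SMC = demand: 27.28 + 2.34x = 38.65 - 0.50x → x* = 4.0035.
Consumer price on the demand curve at x*: 38.65 − 0.50×4.0035 = 36.6483.

P = €36.65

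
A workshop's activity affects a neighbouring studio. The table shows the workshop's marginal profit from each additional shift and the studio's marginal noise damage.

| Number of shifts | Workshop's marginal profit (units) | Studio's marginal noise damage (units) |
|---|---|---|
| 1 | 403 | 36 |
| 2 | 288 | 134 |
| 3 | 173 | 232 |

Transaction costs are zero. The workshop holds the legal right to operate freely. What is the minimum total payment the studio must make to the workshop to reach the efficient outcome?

Left alone the workshop would choose level 3 (marginal profit stays positive).
Efficient level: k* = 2 (marginal profit ≥ marginal noise damage through 2).
The studio must at least cover the workshop's forgone profit from cutting 3→2: 173 = 173.

173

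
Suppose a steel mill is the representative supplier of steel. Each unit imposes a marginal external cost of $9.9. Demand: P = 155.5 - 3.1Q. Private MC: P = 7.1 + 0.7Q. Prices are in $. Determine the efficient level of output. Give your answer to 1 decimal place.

Q* = 36.4

Social marginal cost = private MC + MEC = 17.0 + 0.7Q.
Set SMC = demand: 17.0 + 0.7Q = 155.5 - 3.1Q → Q* = 36.4474.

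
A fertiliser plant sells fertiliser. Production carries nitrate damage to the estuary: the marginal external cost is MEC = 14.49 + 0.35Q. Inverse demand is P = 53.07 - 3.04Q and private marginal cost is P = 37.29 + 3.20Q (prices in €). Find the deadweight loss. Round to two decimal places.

Market equilibrium (private): 37.29 + 3.20Q = 53.07 - 3.04Q → Q_m = 2.5288.
Social marginal cost = private MC + MEC = 51.78 + 3.55Q.
Set SMC = demand: 51.78 + 3.55Q = 53.07 - 3.04Q → Q* = 0.1958.
Between Q* and Q_m the wedge SMC − demand runs linearly from 0 to MEC(Q_m), so the loss is a triangle.
DWL = ½ × 2.3330 × 15.3751 = 17.9351.

DWL = €17.94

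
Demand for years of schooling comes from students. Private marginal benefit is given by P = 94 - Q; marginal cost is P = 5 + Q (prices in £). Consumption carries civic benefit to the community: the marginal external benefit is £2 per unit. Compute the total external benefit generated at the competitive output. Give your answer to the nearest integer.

Market equilibrium (private): 5 + Q = 94 - Q → Q_m = 44.5000.
Total external benefit = MEB × Q_m = 2 × 44.5000 = 89.0000.

£89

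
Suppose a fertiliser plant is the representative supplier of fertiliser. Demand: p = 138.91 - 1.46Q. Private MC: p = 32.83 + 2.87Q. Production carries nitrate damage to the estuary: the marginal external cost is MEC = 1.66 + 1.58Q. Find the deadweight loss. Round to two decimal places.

DWL = 137.87

Market equilibrium (private): 32.83 + 2.87Q = 138.91 - 1.46Q → Q_m = 24.4988.
Social marginal cost = private MC + MEC = 34.49 + 4.45Q.
Set SMC = demand: 34.49 + 4.45Q = 138.91 - 1.46Q → Q* = 17.6684.
Height of the DWL triangle at Q_m is SMC(Q_m) − demand(Q_m) = MEC(Q_m) = 40.3682.
DWL = ½ × 6.8304 × 40.3682 = 137.8655.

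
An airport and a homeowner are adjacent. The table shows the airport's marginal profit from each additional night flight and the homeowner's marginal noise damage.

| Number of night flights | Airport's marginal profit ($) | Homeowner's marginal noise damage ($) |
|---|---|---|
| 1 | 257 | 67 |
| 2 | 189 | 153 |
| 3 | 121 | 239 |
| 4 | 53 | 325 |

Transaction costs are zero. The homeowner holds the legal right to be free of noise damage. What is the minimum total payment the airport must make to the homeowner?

$220

Efficient level: marginal profit ≥ marginal noise damage through level 2, so k* = 2.
With the homeowner holding the right, the airport must at least compensate total damage at k*: 67 + 153 = 220.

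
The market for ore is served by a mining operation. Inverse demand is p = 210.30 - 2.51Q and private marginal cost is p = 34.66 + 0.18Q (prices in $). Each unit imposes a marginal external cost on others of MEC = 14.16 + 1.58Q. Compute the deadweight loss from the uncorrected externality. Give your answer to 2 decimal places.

DWL = $1611.82

Market equilibrium (private): 34.66 + 0.18Q = 210.30 - 2.51Q → Q_m = 65.2937.
Social marginal cost = private MC + MEC = 48.82 + 1.76Q.
Set SMC = demand: 48.82 + 1.76Q = 210.30 - 2.51Q → Q* = 37.8173.
The loss is the area between SMC and demand from Q* to Q_m; with linear curves that's a triangle of height MEC(Q_m).
DWL = ½ × 27.4764 × 117.3240 = 1611.8206.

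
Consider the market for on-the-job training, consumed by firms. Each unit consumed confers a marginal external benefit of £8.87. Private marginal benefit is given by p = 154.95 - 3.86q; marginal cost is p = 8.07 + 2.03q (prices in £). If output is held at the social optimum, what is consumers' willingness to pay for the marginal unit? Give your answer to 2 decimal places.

P = £52.88

Social marginal benefit = demand + MEB = 163.82 - 3.86q.
Set SMB = MC: 163.82 - 3.86q = 8.07 + 2.03q → q* = 26.4431.
Consumer price on the demand curve at q*: 154.95 − 3.86×26.4431 = 52.8796.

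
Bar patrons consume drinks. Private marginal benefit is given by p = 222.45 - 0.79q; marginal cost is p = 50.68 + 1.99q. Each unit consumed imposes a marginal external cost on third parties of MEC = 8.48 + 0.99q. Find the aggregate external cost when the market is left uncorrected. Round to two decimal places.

2413.74

Market equilibrium (private): 50.68 + 1.99q = 222.45 - 0.79q → q_m = 61.7878.
Total external cost = ∫₀^{q_m} (8.48 + 0.99q) dq = 8.48×61.7878 + ½×0.99×61.7878² = 2413.7380.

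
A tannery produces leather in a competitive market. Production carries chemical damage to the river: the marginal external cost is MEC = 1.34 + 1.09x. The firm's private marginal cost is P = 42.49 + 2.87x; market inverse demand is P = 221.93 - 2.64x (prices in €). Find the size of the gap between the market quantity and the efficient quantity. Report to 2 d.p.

Market equilibrium (private): 42.49 + 2.87x = 221.93 - 2.64x → x_m = 32.5662.
Social marginal cost = private MC + MEC = 43.83 + 3.96x.
Set SMC = demand: 43.83 + 3.96x = 221.93 - 2.64x → x* = 26.9848.
Gap = |32.5662 − 26.9848| = 5.5814.

5.58 units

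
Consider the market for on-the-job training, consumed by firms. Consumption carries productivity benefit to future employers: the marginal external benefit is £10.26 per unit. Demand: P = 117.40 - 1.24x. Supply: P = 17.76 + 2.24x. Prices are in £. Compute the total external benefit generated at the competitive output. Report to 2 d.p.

£293.77

Market equilibrium (private): 17.76 + 2.24x = 117.40 - 1.24x → x_m = 28.6322.
Total external benefit = MEB × x_m = 10.26 × 28.6322 = 293.7664.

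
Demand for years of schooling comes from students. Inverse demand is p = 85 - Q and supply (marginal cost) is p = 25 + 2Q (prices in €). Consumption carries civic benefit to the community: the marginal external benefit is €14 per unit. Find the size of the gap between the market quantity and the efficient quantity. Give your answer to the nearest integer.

Market equilibrium (private): 25 + 2Q = 85 - Q → Q_m = 20.0000.
Social marginal benefit = demand + MEB = 99 - Q.
Set SMB = MC: 99 - Q = 25 + 2Q → Q* = 24.6667.
Gap = |20.0000 − 24.6667| = 4.6667.

5 units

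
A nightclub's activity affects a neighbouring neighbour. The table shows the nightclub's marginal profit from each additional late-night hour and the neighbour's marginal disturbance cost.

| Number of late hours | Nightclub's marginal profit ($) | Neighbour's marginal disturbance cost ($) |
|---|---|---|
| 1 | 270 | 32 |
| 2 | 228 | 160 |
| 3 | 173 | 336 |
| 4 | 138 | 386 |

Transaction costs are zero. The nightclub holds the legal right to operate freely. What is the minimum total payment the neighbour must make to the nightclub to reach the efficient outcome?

Left alone the nightclub would choose level 4 (marginal profit stays positive).
Efficient level: k* = 2 (marginal profit ≥ marginal disturbance cost through 2).
The neighbour must at least cover the nightclub's forgone profit from cutting 4→2: 173 + 138 = 311.

$311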